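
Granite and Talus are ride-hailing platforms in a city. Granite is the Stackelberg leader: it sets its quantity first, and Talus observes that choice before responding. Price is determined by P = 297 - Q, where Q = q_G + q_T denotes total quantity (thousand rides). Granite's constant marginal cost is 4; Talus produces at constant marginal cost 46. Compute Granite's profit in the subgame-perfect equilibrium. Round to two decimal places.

Solve by backward induction. Given q_G, the follower Talus maximises π_T = (297 - q_G - q_T)q_T - 46q_T.
∂π_T/∂q_T = 251 - q_G - 2q_T = 0 gives the reaction function q_T = (251 - q_G)/2.
The leader anticipates this reaction. Substituting into P = 297 - Q gives P = 343/2 - (1/2)q_G, so π_G = (343/2 - (1/2)q_G)q_G - 4q_G.
The leader's first-order condition 335/2 - q_G = 0 yields q_G = 335/2.
Then q_T = (251 - 335/2)/2 = 167/4.
Price P = 297 - 837/4 = 351/4.
Granite's profit: (351/4 - 4)·(335/2) = 14028.1250.

14028.13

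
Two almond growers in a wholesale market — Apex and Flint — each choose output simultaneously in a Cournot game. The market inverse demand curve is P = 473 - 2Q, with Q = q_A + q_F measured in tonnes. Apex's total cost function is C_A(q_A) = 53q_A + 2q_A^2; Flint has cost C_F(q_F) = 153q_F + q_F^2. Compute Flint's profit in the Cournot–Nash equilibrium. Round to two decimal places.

4584.30

Apex's profit: π_A = (473 - 2Q)q_A - (53q_A + 2q_A²). Setting ∂π_A/∂q_A = 0: 420 - 8q_A - 2(q_F) = 0.
Flint's profit: π_F = (473 - 2Q)q_F - (153q_F + q_F²). Setting ∂π_F/∂q_F = 0: 320 - 6q_F - 2(q_A) = 0.
Rearranging gives the reaction functions q_A = (420 - 2q_F)/8 and q_F = (320 - 2q_A)/6.
Substituting one into the other gives q_A = 470/11 and q_F = 430/11.
Price P = 473 - 2·(900/11) = 309.3636.
Flint's profit: 309.3636·(430/11) - 153·(430/11) - (430/11)² = 4584.2975.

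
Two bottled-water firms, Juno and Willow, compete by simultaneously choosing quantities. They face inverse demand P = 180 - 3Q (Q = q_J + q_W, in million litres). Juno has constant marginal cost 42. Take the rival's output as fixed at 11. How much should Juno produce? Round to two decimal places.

17.50

With the rival's output fixed at 11, Juno's profit is π_J = (180 - 3·11 - 3q_J)q_J - (42q_J) = (147 - 3q_J)q_J - (42q_J).
∂π_J/∂q_J = 105 - 6q_J = 0, so q_J = 35/2.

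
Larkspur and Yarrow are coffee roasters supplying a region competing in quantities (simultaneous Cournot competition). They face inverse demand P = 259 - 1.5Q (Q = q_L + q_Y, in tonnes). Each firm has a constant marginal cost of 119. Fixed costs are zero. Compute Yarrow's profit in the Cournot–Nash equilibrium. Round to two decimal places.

1451.85

A representative firm's profit is π_i = q_i(259 - 1.5Q) - 119q_i.
Setting ∂π_i/∂q_i = 0 with rivals' quantities fixed: 140 - 3q_i - (3/2)q_j = 0.
With identical firms every q_j equals q_i, so q_j = q_i and 140 = (9/2)q_i, giving q_i = 280/9.
Price P = 259 - (3/2)·(560/9) = 497/3.
Yarrow's profit: (497/3 - 119)·(280/9) = 1451.8519.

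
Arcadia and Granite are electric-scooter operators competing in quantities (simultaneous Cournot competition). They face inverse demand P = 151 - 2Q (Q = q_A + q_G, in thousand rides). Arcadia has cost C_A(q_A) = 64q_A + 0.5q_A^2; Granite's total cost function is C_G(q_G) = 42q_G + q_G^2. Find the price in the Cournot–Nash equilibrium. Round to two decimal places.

99.08

Arcadia's profit: π_A = (151 - 2Q)q_A - (64q_A + (1/2)q_A²). Setting ∂π_A/∂q_A = 0: 87 - 5q_A - 2(q_G) = 0.
Granite's first-order condition: 109 - 6q_G - 2(q_A) = 0.
Rearranging gives the reaction functions q_A = (87 - 2q_G)/5 and q_G = (109 - 2q_A)/6.
Substituting one into the other gives q_A = 152/13 and q_G = 371/26.
Total output Q = 675/26, so price P = 151 - 2·(675/26) = 1288/13.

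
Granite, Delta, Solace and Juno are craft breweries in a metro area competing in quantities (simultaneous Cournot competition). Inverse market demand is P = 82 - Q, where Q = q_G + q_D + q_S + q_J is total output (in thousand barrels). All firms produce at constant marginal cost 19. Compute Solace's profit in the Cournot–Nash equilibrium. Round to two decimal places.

158.76

A representative firm's profit is π_i = q_i(82 - Q) - 19q_i.
First-order condition (treating rivals' output as given): 63 - 2q_i - Σ_{j≠i} q_j = 0.
With identical firms every q_j equals q_i, so Σ_{j≠i} q_j = 3q_i and 63 = 5q_i, giving q_i = 63/5.
Price P = 82 - 252/5 = 158/5.
Solace's profit: (158/5 - 19)·(63/5) = 158.7600.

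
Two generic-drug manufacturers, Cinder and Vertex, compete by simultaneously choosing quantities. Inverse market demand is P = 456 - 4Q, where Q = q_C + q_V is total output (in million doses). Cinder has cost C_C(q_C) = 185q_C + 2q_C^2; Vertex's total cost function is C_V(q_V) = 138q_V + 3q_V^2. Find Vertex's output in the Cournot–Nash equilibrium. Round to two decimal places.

17.97

Cinder's profit: π_C = (456 - 4Q)q_C - (185q_C + 2q_C²). Setting ∂π_C/∂q_C = 0: 271 - 12q_C - 4(q_V) = 0.
Vertex's first-order condition: 318 - 14q_V - 4(q_C) = 0.
So q_C = (271 - 4q_V)/12 and q_V = (318 - 4q_C)/14.
Solving the pair: q_C = 1261/76, q_V = 683/38.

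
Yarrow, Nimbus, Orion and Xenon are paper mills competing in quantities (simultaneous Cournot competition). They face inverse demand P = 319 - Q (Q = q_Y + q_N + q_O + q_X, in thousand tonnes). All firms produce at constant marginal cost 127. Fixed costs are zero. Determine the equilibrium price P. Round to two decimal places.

165.40

A representative firm's profit is π_i = q_i(319 - Q) - 127q_i.
Setting ∂π_i/∂q_i = 0 with rivals' quantities fixed: 192 - 2q_i - Σ_{j≠i} q_j = 0.
By symmetry each firm produces the same amount; substituting Σ_{j≠i} q_j = 3q_i yields q_i = 192/5.
Total output Q = 768/5, so price P = 319 - 768/5 = 827/5.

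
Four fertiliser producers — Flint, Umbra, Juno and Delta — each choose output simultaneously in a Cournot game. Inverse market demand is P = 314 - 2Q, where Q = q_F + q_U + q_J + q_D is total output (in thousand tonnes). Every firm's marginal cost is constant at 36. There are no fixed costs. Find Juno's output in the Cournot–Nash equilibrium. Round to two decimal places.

A representative firm's profit is π_i = q_i(314 - 2Q) - 36q_i.
First-order condition (treating rivals' output as given): 278 - 4q_i - 2·Σ_{j≠i} q_j = 0.
By symmetry each firm produces the same amount; substituting Σ_{j≠i} q_j = 3q_i yields q_i = 278/10 = 139/5.

27.80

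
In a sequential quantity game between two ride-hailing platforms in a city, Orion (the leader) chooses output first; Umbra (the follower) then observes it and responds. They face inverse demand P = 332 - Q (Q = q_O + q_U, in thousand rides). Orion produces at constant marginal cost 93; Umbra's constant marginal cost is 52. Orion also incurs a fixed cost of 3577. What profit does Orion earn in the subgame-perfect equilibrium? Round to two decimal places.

The follower Umbra best-responds to any q_O: π_U = (332 - Q)q_U - 52q_U.
Follower FOC: 280 - q_O - 2q_U = 0, so q_U(q_O) = (280 - q_O)/2.
Orion substitutes q_U(q_O) into its own profit: π_O = q_O(332 - q_O - (280 - q_O)/2) - 93q_O = (192 - (1/2)q_O)q_O - 93q_O.
Maximising: ∂π_O/∂q_O = 99 - q_O = 0, giving q_O = 99.
Then q_U = (280 - 99)/2 = 181/2.
Price P = 332 - 379/2 = 285/2.
Orion's profit: (285/2 - 93)·99 - 3577 = 1323.5000.

1323.50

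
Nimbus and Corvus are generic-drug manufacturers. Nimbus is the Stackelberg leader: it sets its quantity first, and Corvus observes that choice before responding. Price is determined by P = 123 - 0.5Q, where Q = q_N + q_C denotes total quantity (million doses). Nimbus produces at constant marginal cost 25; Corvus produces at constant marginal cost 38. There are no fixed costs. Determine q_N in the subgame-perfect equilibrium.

The follower Corvus best-responds to any q_N: π_C = (123 - 0.5Q)q_C - 38q_C.
Setting the follower's marginal profit to zero, 85 - (1/2)q_N - q_C = 0, i.e. q_C = (85 - (1/2)q_N).
The leader anticipates this reaction. Substituting into P = 123 - 0.5Q gives P = 161/2 - (1/4)q_N, so π_N = (161/2 - (1/4)q_N)q_N - 25q_N.
Maximising: ∂π_N/∂q_N = 111/2 - (1/2)q_N = 0, giving q_N = 111.
Then q_C = (85 - (1/2)·111) = 59/2.

111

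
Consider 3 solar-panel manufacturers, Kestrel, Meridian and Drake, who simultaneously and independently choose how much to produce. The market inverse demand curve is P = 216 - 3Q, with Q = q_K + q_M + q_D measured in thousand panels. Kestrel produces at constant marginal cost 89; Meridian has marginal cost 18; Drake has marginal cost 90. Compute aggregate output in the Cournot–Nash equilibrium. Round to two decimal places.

37.58

Kestrel's profit: π_K = (216 - 3Q)q_K - (89q_K). Setting ∂π_K/∂q_K = 0: 127 - 6q_K - 3(q_M + q_D) = 0.
Meridian's profit: π_M = (216 - 3Q)q_M - (18q_M). Setting ∂π_M/∂q_M = 0: 198 - 6q_M - 3(q_K + q_D) = 0.
Drake's profit: π_D = (216 - 3Q)q_D - (90q_D). Setting ∂π_D/∂q_D = 0: 126 - 6q_D - 3(q_K + q_M) = 0.
Summing all 3 equations gives 451 − 12Q = 0, hence Q = 451/12.
Back-substituting: q_K = (127 − 451/4)/3 = 19/4, q_M = (198 − 451/4)/3 = 341/12, q_D = (126 − 451/4)/3 = 53/12.
Total output Q = 19/4 + 341/12 + 53/12 = 451/12.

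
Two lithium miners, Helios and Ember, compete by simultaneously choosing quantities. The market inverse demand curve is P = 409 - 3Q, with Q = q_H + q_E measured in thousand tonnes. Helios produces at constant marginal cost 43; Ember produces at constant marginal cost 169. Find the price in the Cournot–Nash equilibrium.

207

Helios's profit: π_H = (409 - 3Q)q_H - (43q_H). Setting ∂π_H/∂q_H = 0: 366 - 6q_H - 3(q_E) = 0.
Ember's first-order condition: 240 - 6q_E - 3(q_H) = 0.
Best responses: q_H = (366 - 3q_E)/6, q_E = (240 - 3q_H)/6.
Substituting one into the other gives q_H = 164/3 and q_E = 38/3.
Total output Q = 202/3, so price P = 409 - 3·(202/3) = 207.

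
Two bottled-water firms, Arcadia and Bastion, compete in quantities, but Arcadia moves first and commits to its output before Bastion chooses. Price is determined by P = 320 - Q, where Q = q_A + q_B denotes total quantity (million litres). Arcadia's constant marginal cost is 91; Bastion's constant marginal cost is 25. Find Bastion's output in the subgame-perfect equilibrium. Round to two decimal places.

106.75

The follower Bastion best-responds to any q_A: π_B = (320 - Q)q_B - 25q_B.
Follower FOC: 295 - q_A - 2q_B = 0, so q_B(q_A) = (295 - q_A)/2.
Arcadia substitutes q_B(q_A) into its own profit: π_A = q_A(320 - q_A - (295 - q_A)/2) - 91q_A = (345/2 - (1/2)q_A)q_A - 91q_A.
Leader FOC: 163/2 - q_A = 0, so q_A = 163/2.
Then q_B = (295 - 163/2)/2 = 427/4.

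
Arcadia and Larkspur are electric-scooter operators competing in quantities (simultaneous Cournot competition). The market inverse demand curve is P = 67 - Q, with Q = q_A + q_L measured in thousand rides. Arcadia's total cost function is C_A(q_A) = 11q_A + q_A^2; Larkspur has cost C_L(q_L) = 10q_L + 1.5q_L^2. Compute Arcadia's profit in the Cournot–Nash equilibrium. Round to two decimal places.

275.51

Arcadia's profit: π_A = (67 - Q)q_A - (11q_A + q_A²). Setting ∂π_A/∂q_A = 0: 56 - 4q_A - (q_L) = 0.
Larkspur's profit: π_L = (67 - Q)q_L - (10q_L + (3/2)q_L²). Setting ∂π_L/∂q_L = 0: 57 - 5q_L - (q_A) = 0.
Rearranging gives the reaction functions q_A = (56 - q_L)/4 and q_L = (57 - q_A)/5.
Substituting one into the other gives q_A = 223/19 and q_L = 172/19.
Price P = 67 - 395/19 = 878/19.
Arcadia's profit: (878/19)·(223/19) - 11·(223/19) - (223/19)² = 275.5069.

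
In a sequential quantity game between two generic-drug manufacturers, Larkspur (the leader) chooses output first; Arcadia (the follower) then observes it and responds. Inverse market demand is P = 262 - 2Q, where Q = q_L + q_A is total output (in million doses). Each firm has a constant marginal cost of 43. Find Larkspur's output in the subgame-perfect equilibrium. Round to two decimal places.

The follower Arcadia best-responds to any q_L: π_A = (262 - 2Q)q_A - 43q_A.
∂π_A/∂q_A = 219 - 2q_L - 4q_A = 0 gives the reaction function q_A = (219 - 2q_L)/4.
The leader anticipates this reaction. Substituting into P = 262 - 2Q gives P = 305/2 - q_L, so π_L = (305/2 - q_L)q_L - 43q_L.
Leader FOC: 219/2 - 2q_L = 0, so q_L = 219/4.
Then q_A = (219 - 2·(219/4))/4 = 219/8.

54.75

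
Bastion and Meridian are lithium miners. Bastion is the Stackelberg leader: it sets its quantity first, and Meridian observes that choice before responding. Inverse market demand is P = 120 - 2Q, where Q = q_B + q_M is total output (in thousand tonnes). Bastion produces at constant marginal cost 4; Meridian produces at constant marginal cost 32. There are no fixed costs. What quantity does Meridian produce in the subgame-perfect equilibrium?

4

Solve by backward induction. Given q_B, the follower Meridian maximises π_M = (120 - 2q_B - 2q_M)q_M - 32q_M.
Setting the follower's marginal profit to zero, 88 - 2q_B - 4q_M = 0, i.e. q_M = (88 - 2q_B)/4.
Bastion substitutes q_M(q_B) into its own profit: π_B = q_B(120 - 2q_B - (88 - 2q_B)/2) - 4q_B = (76 - q_B)q_B - 4q_B.
Leader FOC: 72 - 2q_B = 0, so q_B = 36.
Then q_M = (88 - 2·36)/4 = 4.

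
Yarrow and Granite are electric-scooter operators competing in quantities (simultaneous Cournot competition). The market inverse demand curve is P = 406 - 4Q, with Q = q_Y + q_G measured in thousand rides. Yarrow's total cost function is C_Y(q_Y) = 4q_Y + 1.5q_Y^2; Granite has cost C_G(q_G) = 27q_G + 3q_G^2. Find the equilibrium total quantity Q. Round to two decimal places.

48.36

Yarrow's profit: π_Y = (406 - 4Q)q_Y - (4q_Y + (3/2)q_Y²). Setting ∂π_Y/∂q_Y = 0: 402 - 11q_Y - 4(q_G) = 0.
Granite's first-order condition: 379 - 14q_G - 4(q_Y) = 0.
Best responses: q_Y = (402 - 4q_G)/11, q_G = (379 - 4q_Y)/14.
Solving the pair: q_Y = 29.7971, q_G = 18.5580.
Total output Q = 29.7971 + 18.5580 = 48.3551.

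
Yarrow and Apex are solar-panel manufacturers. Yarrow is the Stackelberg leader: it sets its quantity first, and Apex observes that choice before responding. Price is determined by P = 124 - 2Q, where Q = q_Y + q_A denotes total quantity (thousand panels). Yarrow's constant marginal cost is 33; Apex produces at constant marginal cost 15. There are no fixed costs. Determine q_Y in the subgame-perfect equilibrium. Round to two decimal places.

Solve by backward induction. Given q_Y, the follower Apex maximises π_A = (124 - 2q_Y - 2q_A)q_A - 15q_A.
Follower FOC: 109 - 2q_Y - 4q_A = 0, so q_A(q_Y) = (109 - 2q_Y)/4.
The leader anticipates this reaction. Substituting into P = 124 - 2Q gives P = 139/2 - q_Y, so π_Y = (139/2 - q_Y)q_Y - 33q_Y.
Maximising: ∂π_Y/∂q_Y = 73/2 - 2q_Y = 0, giving q_Y = 73/4.
Then q_A = (109 - 2·(73/4))/4 = 145/8.

18.25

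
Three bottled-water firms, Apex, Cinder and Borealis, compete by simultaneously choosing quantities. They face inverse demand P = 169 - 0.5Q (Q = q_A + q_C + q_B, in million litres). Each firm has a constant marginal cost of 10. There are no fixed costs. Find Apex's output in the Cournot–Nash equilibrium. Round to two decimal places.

79.50

Each firm earns π_i = (169 - 0.5Q)q_i - 10q_i.
First-order condition (treating rivals' output as given): 159 - q_i - (1/2)·Σ_{j≠i} q_j = 0.
With identical firms every q_j equals q_i, so Σ_{j≠i} q_j = 2q_i and 159 = 2q_i, giving q_i = 159/2.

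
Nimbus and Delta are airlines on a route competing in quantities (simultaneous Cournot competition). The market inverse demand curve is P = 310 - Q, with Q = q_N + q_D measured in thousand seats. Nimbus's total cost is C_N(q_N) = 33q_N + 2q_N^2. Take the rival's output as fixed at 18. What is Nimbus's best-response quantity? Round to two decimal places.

With the rival's output fixed at 18, Nimbus's profit is π_N = (310 - 18 - q_N)q_N - (33q_N + 2q_N²) = (292 - q_N)q_N - (33q_N + 2q_N²).
∂π_N/∂q_N = 259 - 6q_N = 0, so q_N = 259/6.

43.17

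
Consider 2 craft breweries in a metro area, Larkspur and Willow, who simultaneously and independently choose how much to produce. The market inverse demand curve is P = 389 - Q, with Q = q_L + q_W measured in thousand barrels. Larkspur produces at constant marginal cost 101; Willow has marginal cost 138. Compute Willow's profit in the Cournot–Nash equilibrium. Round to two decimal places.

Larkspur's profit: π_L = (389 - Q)q_L - (101q_L). Setting ∂π_L/∂q_L = 0: 288 - 2q_L - (q_W) = 0.
Willow's first-order condition: 251 - 2q_W - (q_L) = 0.
Rearranging gives the reaction functions q_L = (288 - q_W)/2 and q_W = (251 - q_L)/2.
Substituting one into the other gives q_L = 325/3 and q_W = 214/3.
Price P = 389 - 539/3 = 628/3.
Willow's profit: (628/3 - 138)·(214/3) = 5088.4444.

5088.44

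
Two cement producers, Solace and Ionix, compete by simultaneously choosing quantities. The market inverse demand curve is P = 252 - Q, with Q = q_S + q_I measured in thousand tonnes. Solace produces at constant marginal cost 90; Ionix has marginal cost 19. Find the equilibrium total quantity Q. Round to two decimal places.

Solace's profit: π_S = (252 - Q)q_S - (90q_S). Setting ∂π_S/∂q_S = 0: 162 - 2q_S - (q_I) = 0.
Ionix's profit: π_I = (252 - Q)q_I - (19q_I). Setting ∂π_I/∂q_I = 0: 233 - 2q_I - (q_S) = 0.
Rearranging gives the reaction functions q_S = (162 - q_I)/2 and q_I = (233 - q_S)/2.
Substituting one into the other gives q_S = 91/3 and q_I = 304/3.
Total output Q = 91/3 + 304/3 = 395/3.

131.67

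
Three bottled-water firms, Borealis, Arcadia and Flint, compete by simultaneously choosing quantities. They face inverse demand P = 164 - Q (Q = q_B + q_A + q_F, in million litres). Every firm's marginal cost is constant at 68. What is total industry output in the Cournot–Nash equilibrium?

72

A representative firm's profit is π_i = q_i(164 - Q) - 68q_i.
First-order condition (treating rivals' output as given): 96 - 2q_i - Σ_{j≠i} q_j = 0.
By symmetry each firm produces the same amount; substituting Σ_{j≠i} q_j = 2q_i yields q_i = 96/4 = 24.
Total output Q = 24 + 24 + 24 = 72.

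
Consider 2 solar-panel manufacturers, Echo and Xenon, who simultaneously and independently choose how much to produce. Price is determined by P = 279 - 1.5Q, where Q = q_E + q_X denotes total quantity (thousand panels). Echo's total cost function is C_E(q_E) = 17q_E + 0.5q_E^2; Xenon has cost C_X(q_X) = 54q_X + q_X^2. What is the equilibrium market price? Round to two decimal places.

153.97

Echo's profit: π_E = (279 - 1.5Q)q_E - (17q_E + (1/2)q_E²). Setting ∂π_E/∂q_E = 0: 262 - 4q_E - (3/2)(q_X) = 0.
Xenon's first-order condition: 225 - 5q_X - (3/2)(q_E) = 0.
Best responses: q_E = (262 - (3/2)q_X)/4, q_X = (225 - (3/2)q_E)/5.
Solving the pair: q_E = 54.7887, q_X = 28.5634.
Total output Q = 83.3521, so price P = 279 - (3/2)·83.3521 = 153.9718.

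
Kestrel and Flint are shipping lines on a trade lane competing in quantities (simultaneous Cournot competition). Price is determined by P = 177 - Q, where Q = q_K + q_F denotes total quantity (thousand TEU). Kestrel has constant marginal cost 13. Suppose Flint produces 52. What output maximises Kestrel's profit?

With the rival's output fixed at 52, Kestrel's profit is π_K = (177 - 52 - q_K)q_K - (13q_K) = (125 - q_K)q_K - (13q_K).
∂π_K/∂q_K = 112 - 2q_K = 0, so q_K = 56.

56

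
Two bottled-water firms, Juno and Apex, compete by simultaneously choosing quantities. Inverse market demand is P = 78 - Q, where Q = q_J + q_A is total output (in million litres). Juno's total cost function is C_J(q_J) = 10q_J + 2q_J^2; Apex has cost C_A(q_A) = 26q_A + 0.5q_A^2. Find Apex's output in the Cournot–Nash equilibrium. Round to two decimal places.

Juno's profit: π_J = (78 - Q)q_J - (10q_J + 2q_J²). Setting ∂π_J/∂q_J = 0: 68 - 6q_J - (q_A) = 0.
Apex's first-order condition: 52 - 3q_A - (q_J) = 0.
So q_J = (68 - q_A)/6 and q_A = (52 - q_J)/3.
Solving the pair: q_J = 152/17, q_A = 244/17.

14.35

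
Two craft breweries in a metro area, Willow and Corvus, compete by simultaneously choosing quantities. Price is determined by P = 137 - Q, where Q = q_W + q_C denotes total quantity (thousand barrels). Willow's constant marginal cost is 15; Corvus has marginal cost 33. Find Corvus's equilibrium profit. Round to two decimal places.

Willow's profit: π_W = (137 - Q)q_W - (15q_W). Setting ∂π_W/∂q_W = 0: 122 - 2q_W - (q_C) = 0.
Corvus's profit: π_C = (137 - Q)q_C - (33q_C). Setting ∂π_C/∂q_C = 0: 104 - 2q_C - (q_W) = 0.
Rearranging gives the reaction functions q_W = (122 - q_C)/2 and q_C = (104 - q_W)/2.
Solving the pair: q_W = 140/3, q_C = 86/3.
Price P = 137 - 226/3 = 185/3.
Corvus's profit: (185/3 - 33)·(86/3) = 821.7778.

821.78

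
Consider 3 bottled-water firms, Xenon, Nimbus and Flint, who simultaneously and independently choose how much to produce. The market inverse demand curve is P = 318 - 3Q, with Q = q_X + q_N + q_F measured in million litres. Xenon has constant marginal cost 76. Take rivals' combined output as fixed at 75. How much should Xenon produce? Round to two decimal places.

With rivals' combined output fixed at 75, Xenon's profit is π_X = (318 - 3·75 - 3q_X)q_X - (76q_X) = (93 - 3q_X)q_X - (76q_X).
∂π_X/∂q_X = 17 - 6q_X = 0, so q_X = 17/6.

2.83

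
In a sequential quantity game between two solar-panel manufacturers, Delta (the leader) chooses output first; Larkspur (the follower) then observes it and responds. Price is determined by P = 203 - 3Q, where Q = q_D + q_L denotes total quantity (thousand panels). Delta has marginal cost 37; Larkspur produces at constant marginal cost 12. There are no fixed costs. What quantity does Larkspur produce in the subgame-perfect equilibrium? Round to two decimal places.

20.08

The follower Larkspur best-responds to any q_D: π_L = (203 - 3Q)q_L - 12q_L.
Follower FOC: 191 - 3q_D - 6q_L = 0, so q_L(q_D) = (191 - 3q_D)/6.
The leader anticipates this reaction. Substituting into P = 203 - 3Q gives P = 215/2 - (3/2)q_D, so π_D = (215/2 - (3/2)q_D)q_D - 37q_D.
The leader's first-order condition 141/2 - 3q_D = 0 yields q_D = 47/2.
Then q_L = (191 - 3·(47/2))/6 = 241/12.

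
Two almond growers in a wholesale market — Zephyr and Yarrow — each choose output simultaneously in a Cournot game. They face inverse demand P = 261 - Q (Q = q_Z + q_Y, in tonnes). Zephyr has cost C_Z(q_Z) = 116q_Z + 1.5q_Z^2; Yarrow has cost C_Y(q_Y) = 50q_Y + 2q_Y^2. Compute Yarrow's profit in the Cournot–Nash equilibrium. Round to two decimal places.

Zephyr's profit: π_Z = (261 - Q)q_Z - (116q_Z + (3/2)q_Z²). Setting ∂π_Z/∂q_Z = 0: 145 - 5q_Z - (q_Y) = 0.
Yarrow's profit: π_Y = (261 - Q)q_Y - (50q_Y + 2q_Y²). Setting ∂π_Y/∂q_Y = 0: 211 - 6q_Y - (q_Z) = 0.
Rearranging gives the reaction functions q_Z = (145 - q_Y)/5 and q_Y = (211 - q_Z)/6.
Solving the pair: q_Z = 659/29, q_Y = 910/29.
Price P = 261 - 1569/29 = 206.8966.
Yarrow's profit: 206.8966·(910/29) - 50·(910/29) - 2(910/29)² = 2953.9834.

2953.98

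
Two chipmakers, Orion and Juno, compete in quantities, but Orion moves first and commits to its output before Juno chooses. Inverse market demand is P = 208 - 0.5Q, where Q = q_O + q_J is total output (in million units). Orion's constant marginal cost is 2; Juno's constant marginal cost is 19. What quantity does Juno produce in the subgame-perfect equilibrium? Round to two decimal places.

77.50

The follower Juno best-responds to any q_O: π_J = (208 - 0.5Q)q_J - 19q_J.
Setting the follower's marginal profit to zero, 189 - (1/2)q_O - q_J = 0, i.e. q_J = (189 - (1/2)q_O).
The leader anticipates this reaction. Substituting into P = 208 - 0.5Q gives P = 227/2 - (1/4)q_O, so π_O = (227/2 - (1/4)q_O)q_O - 2q_O.
The leader's first-order condition 223/2 - (1/2)q_O = 0 yields q_O = 223.
Then q_J = (189 - (1/2)·223) = 155/2.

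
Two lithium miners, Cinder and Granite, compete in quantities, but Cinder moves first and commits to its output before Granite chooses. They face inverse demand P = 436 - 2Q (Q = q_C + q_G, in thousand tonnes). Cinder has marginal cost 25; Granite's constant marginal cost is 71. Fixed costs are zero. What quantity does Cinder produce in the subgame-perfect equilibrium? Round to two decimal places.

114.25

The follower Granite best-responds to any q_C: π_G = (436 - 2Q)q_G - 71q_G.
Follower FOC: 365 - 2q_C - 4q_G = 0, so q_G(q_C) = (365 - 2q_C)/4.
The leader anticipates this reaction. Substituting into P = 436 - 2Q gives P = 507/2 - q_C, so π_C = (507/2 - q_C)q_C - 25q_C.
Leader FOC: 457/2 - 2q_C = 0, so q_C = 457/4.
Then q_G = (365 - 2·(457/4))/4 = 273/8.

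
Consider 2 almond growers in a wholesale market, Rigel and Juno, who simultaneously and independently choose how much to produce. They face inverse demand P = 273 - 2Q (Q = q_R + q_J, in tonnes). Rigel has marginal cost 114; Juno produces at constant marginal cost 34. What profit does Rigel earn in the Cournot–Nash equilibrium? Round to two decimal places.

346.72

Rigel's profit: π_R = (273 - 2Q)q_R - (114q_R). Setting ∂π_R/∂q_R = 0: 159 - 4q_R - 2(q_J) = 0.
Juno's profit: π_J = (273 - 2Q)q_J - (34q_J). Setting ∂π_J/∂q_J = 0: 239 - 4q_J - 2(q_R) = 0.
So q_R = (159 - 2q_J)/4 and q_J = (239 - 2q_R)/4.
Solving the pair: q_R = 79/6, q_J = 319/6.
Price P = 273 - 2·(199/3) = 421/3.
Rigel's profit: (421/3 - 114)·(79/6) = 346.7222.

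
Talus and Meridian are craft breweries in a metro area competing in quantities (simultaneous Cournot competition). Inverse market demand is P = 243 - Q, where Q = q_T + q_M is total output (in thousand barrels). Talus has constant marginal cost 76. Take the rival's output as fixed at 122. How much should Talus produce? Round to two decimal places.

22.50

With the rival's output fixed at 122, Talus's profit is π_T = (243 - 122 - q_T)q_T - (76q_T) = (121 - q_T)q_T - (76q_T).
∂π_T/∂q_T = 45 - 2q_T = 0, so q_T = 45/2.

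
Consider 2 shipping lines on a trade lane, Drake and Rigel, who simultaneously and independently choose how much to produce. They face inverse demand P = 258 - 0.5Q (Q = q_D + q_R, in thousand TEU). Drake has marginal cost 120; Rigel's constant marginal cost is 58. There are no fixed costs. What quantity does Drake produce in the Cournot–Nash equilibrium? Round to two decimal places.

Drake's profit: π_D = (258 - 0.5Q)q_D - (120q_D). Setting ∂π_D/∂q_D = 0: 138 - q_D - (1/2)(q_R) = 0.
Rigel's first-order condition: 200 - q_R - (1/2)(q_D) = 0.
Rearranging gives the reaction functions q_D = (138 - (1/2)q_R) and q_R = (200 - (1/2)q_D).
Substituting one into the other gives q_D = 152/3 and q_R = 524/3.

50.67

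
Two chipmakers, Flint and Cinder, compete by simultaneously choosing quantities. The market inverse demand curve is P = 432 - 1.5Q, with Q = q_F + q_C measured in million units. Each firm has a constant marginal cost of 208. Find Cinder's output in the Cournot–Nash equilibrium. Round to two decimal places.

49.78

A representative firm's profit is π_i = q_i(432 - 1.5Q) - 208q_i.
First-order condition (treating rivals' output as given): 224 - 3q_i - (3/2)q_j = 0.
With identical firms every q_j equals q_i, so q_j = q_i and 224 = (9/2)q_i, giving q_i = 448/9.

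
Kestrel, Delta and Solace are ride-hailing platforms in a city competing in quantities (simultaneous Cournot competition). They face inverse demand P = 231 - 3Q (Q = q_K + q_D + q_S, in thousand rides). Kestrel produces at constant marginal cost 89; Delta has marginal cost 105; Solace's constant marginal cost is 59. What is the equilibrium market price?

Kestrel's profit: π_K = (231 - 3Q)q_K - (89q_K). Setting ∂π_K/∂q_K = 0: 142 - 6q_K - 3(q_D + q_S) = 0.
Delta's profit: π_D = (231 - 3Q)q_D - (105q_D). Setting ∂π_D/∂q_D = 0: 126 - 6q_D - 3(q_K + q_S) = 0.
Solace's profit: π_S = (231 - 3Q)q_S - (59q_S). Setting ∂π_S/∂q_S = 0: 172 - 6q_S - 3(q_K + q_D) = 0.
Summing all 3 equations gives 440 − 12Q = 0, hence Q = 110/3.
Back-substituting: q_K = (142 − 110)/3 = 32/3, q_D = (126 − 110)/3 = 16/3, q_S = (172 − 110)/3 = 62/3.
Total output Q = 110/3, so price P = 231 - 3·(110/3) = 121.

121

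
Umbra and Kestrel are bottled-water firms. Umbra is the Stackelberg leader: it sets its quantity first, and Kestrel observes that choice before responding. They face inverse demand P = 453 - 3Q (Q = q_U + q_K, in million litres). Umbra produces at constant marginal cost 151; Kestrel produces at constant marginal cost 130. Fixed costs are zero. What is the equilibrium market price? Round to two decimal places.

The follower Kestrel best-responds to any q_U: π_K = (453 - 3Q)q_K - 130q_K.
Setting the follower's marginal profit to zero, 323 - 3q_U - 6q_K = 0, i.e. q_K = (323 - 3q_U)/6.
The leader anticipates this reaction. Substituting into P = 453 - 3Q gives P = 583/2 - (3/2)q_U, so π_U = (583/2 - (3/2)q_U)q_U - 151q_U.
Maximising: ∂π_U/∂q_U = 281/2 - 3q_U = 0, giving q_U = 281/6.
Then q_K = (323 - 3·(281/6))/6 = 365/12.
Total output Q = 309/4, so price P = 453 - 3·(309/4) = 885/4.

221.25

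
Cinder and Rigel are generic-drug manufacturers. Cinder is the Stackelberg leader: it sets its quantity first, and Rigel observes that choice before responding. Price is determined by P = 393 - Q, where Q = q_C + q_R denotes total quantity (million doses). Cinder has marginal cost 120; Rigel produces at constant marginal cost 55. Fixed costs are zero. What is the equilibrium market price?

172

The follower Rigel best-responds to any q_C: π_R = (393 - Q)q_R - 55q_R.
Follower FOC: 338 - q_C - 2q_R = 0, so q_R(q_C) = (338 - q_C)/2.
The leader anticipates this reaction. Substituting into P = 393 - Q gives P = 224 - (1/2)q_C, so π_C = (224 - (1/2)q_C)q_C - 120q_C.
The leader's first-order condition 104 - q_C = 0 yields q_C = 104.
Then q_R = (338 - 104)/2 = 117.
Total output Q = 221, so price P = 393 - 221 = 172.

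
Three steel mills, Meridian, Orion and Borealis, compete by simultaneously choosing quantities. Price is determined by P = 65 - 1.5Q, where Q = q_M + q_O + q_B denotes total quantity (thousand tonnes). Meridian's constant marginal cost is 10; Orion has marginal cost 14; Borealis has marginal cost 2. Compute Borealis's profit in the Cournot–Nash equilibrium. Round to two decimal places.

Meridian's profit: π_M = (65 - 1.5Q)q_M - (10q_M). Setting ∂π_M/∂q_M = 0: 55 - 3q_M - (3/2)(q_O + q_B) = 0.
Orion's profit: π_O = (65 - 1.5Q)q_O - (14q_O). Setting ∂π_O/∂q_O = 0: 51 - 3q_O - (3/2)(q_M + q_B) = 0.
Borealis's first-order condition: 63 - 3q_B - (3/2)(q_M + q_O) = 0.
Adding the 3 conditions: 169 − 3Q − 3Q = 0, i.e. Q = 169/6.
Back-substituting: q_M = (55 − 169/4)/(3/2) = 17/2, q_O = (51 − 169/4)/(3/2) = 35/6, q_B = (63 − 169/4)/(3/2) = 83/6.
Price P = 65 - (3/2)·(169/6) = 91/4.
Borealis's profit: (91/4 - 2)·(83/6) = 287.0417.

287.04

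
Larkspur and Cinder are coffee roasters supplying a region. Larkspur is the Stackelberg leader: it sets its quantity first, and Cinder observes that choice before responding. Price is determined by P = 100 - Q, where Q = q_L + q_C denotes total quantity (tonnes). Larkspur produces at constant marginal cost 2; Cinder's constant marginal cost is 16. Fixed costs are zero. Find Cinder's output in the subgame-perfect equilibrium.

14

The follower Cinder best-responds to any q_L: π_C = (100 - Q)q_C - 16q_C.
∂π_C/∂q_C = 84 - q_L - 2q_C = 0 gives the reaction function q_C = (84 - q_L)/2.
The leader anticipates this reaction. Substituting into P = 100 - Q gives P = 58 - (1/2)q_L, so π_L = (58 - (1/2)q_L)q_L - 2q_L.
Maximising: ∂π_L/∂q_L = 56 - q_L = 0, giving q_L = 56.
Then q_C = (84 - 56)/2 = 14.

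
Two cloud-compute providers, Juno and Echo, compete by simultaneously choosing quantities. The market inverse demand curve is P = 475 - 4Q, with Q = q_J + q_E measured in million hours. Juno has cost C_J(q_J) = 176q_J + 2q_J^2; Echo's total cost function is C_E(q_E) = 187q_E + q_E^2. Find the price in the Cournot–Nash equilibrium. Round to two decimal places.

317.38

Juno's profit: π_J = (475 - 4Q)q_J - (176q_J + 2q_J²). Setting ∂π_J/∂q_J = 0: 299 - 12q_J - 4(q_E) = 0.
Echo's profit: π_E = (475 - 4Q)q_E - (187q_E + q_E²). Setting ∂π_E/∂q_E = 0: 288 - 10q_E - 4(q_J) = 0.
Best responses: q_J = (299 - 4q_E)/12, q_E = (288 - 4q_J)/10.
Substituting one into the other gives q_J = 919/52 and q_E = 565/26.
Total output Q = 39.4038, so price P = 475 - 4·39.4038 = 317.3846.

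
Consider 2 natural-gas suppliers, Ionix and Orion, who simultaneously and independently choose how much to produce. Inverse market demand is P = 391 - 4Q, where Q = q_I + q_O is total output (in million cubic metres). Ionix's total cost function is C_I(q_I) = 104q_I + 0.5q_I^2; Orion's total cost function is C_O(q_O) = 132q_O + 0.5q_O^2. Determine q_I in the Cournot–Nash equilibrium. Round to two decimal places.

Ionix's profit: π_I = (391 - 4Q)q_I - (104q_I + (1/2)q_I²). Setting ∂π_I/∂q_I = 0: 287 - 9q_I - 4(q_O) = 0.
Orion's first-order condition: 259 - 9q_O - 4(q_I) = 0.
Rearranging gives the reaction functions q_I = (287 - 4q_O)/9 and q_O = (259 - 4q_I)/9.
Solving the pair: q_I = 119/5, q_O = 91/5.

23.80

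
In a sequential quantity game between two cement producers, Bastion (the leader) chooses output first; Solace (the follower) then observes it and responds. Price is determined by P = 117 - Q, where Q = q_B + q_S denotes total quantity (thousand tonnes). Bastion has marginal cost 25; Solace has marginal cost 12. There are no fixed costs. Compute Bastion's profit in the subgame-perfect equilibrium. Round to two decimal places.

Solve by backward induction. Given q_B, the follower Solace maximises π_S = (117 - q_B - q_S)q_S - 12q_S.
∂π_S/∂q_S = 105 - q_B - 2q_S = 0 gives the reaction function q_S = (105 - q_B)/2.
Bastion substitutes q_S(q_B) into its own profit: π_B = q_B(117 - q_B - (105 - q_B)/2) - 25q_B = (129/2 - (1/2)q_B)q_B - 25q_B.
Leader FOC: 79/2 - q_B = 0, so q_B = 79/2.
Then q_S = (105 - 79/2)/2 = 131/4.
Price P = 117 - 289/4 = 179/4.
Bastion's profit: (179/4 - 25)·(79/2) = 780.1250.

780.13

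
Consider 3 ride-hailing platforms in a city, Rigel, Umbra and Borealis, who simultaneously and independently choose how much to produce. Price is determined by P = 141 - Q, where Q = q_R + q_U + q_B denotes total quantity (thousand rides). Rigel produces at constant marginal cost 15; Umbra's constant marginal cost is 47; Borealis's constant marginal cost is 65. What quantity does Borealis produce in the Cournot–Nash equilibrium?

Rigel's profit: π_R = (141 - Q)q_R - (15q_R). Setting ∂π_R/∂q_R = 0: 126 - 2q_R - (q_U + q_B) = 0.
Umbra's profit: π_U = (141 - Q)q_U - (47q_U). Setting ∂π_U/∂q_U = 0: 94 - 2q_U - (q_R + q_B) = 0.
Borealis's first-order condition: 76 - 2q_B - (q_R + q_U) = 0.
Summing all 3 equations gives 296 − 4Q = 0, hence Q = 74.
Back-substituting: q_R = (126 − 74) = 52, q_U = (94 − 74) = 20, q_B = (76 − 74) = 2.

2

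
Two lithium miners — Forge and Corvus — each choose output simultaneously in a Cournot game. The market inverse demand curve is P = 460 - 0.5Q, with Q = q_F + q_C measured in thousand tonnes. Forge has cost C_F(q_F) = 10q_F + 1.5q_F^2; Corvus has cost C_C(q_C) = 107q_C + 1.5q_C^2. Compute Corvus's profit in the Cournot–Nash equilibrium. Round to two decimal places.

11359.79

Forge's profit: π_F = (460 - 0.5Q)q_F - (10q_F + (3/2)q_F²). Setting ∂π_F/∂q_F = 0: 450 - 4q_F - (1/2)(q_C) = 0.
Corvus's profit: π_C = (460 - 0.5Q)q_C - (107q_C + (3/2)q_C²). Setting ∂π_C/∂q_C = 0: 353 - 4q_C - (1/2)(q_F) = 0.
Best responses: q_F = (450 - (1/2)q_C)/4, q_C = (353 - (1/2)q_F)/4.
Substituting one into the other gives q_F = 103.0794 and q_C = 75.3651.
Price P = 460 - (1/2)·(1606/9) = 370.7778.
Corvus's profit: 370.7778·75.3651 - 107·75.3651 - (3/2)·75.3651² = 11359.7904.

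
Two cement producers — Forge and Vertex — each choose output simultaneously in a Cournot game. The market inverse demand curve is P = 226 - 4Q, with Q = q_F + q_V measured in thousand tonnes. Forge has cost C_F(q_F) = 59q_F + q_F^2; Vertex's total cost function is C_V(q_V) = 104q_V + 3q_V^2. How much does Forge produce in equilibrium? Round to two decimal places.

14.92

Forge's profit: π_F = (226 - 4Q)q_F - (59q_F + q_F²). Setting ∂π_F/∂q_F = 0: 167 - 10q_F - 4(q_V) = 0.
Vertex's profit: π_V = (226 - 4Q)q_V - (104q_V + 3q_V²). Setting ∂π_V/∂q_V = 0: 122 - 14q_V - 4(q_F) = 0.
Rearranging gives the reaction functions q_F = (167 - 4q_V)/10 and q_V = (122 - 4q_F)/14.
Solving the pair: q_F = 925/62, q_V = 138/31.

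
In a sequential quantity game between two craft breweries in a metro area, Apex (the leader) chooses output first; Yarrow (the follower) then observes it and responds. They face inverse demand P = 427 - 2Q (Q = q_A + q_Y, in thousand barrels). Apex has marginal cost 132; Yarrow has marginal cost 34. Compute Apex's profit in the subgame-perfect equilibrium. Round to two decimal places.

2425.56

Solve by backward induction. Given q_A, the follower Yarrow maximises π_Y = (427 - 2q_A - 2q_Y)q_Y - 34q_Y.
Setting the follower's marginal profit to zero, 393 - 2q_A - 4q_Y = 0, i.e. q_Y = (393 - 2q_A)/4.
The leader anticipates this reaction. Substituting into P = 427 - 2Q gives P = 461/2 - q_A, so π_A = (461/2 - q_A)q_A - 132q_A.
The leader's first-order condition 197/2 - 2q_A = 0 yields q_A = 197/4.
Then q_Y = (393 - 2·(197/4))/4 = 589/8.
Price P = 427 - 2·(983/8) = 725/4.
Apex's profit: (725/4 - 132)·(197/4) = 2425.5625.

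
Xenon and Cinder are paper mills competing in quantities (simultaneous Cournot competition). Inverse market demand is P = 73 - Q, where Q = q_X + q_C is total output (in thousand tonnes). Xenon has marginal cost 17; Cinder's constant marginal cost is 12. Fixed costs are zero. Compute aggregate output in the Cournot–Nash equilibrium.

39

Xenon's profit: π_X = (73 - Q)q_X - (17q_X). Setting ∂π_X/∂q_X = 0: 56 - 2q_X - (q_C) = 0.
Cinder's first-order condition: 61 - 2q_C - (q_X) = 0.
Best responses: q_X = (56 - q_C)/2, q_C = (61 - q_X)/2.
Substituting one into the other gives q_X = 17 and q_C = 22.
Total output Q = 17 + 22 = 39.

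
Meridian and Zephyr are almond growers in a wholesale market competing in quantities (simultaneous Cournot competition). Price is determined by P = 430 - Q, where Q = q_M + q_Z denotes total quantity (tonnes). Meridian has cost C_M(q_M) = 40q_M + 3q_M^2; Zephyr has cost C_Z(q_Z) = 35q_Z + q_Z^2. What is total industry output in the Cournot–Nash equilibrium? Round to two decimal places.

Meridian's profit: π_M = (430 - Q)q_M - (40q_M + 3q_M²). Setting ∂π_M/∂q_M = 0: 390 - 8q_M - (q_Z) = 0.
Zephyr's profit: π_Z = (430 - Q)q_Z - (35q_Z + q_Z²). Setting ∂π_Z/∂q_Z = 0: 395 - 4q_Z - (q_M) = 0.
Rearranging gives the reaction functions q_M = (390 - q_Z)/8 and q_Z = (395 - q_M)/4.
Solving the pair: q_M = 1165/31, q_Z = 89.3548.
Total output Q = 1165/31 + 89.3548 = 126.9355.

126.94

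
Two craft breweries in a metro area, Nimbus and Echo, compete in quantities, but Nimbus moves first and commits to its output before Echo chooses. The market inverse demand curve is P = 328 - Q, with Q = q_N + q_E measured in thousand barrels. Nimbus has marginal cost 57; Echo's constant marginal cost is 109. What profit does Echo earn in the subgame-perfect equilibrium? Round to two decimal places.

826.56

Solve by backward induction. Given q_N, the follower Echo maximises π_E = (328 - q_N - q_E)q_E - 109q_E.
∂π_E/∂q_E = 219 - q_N - 2q_E = 0 gives the reaction function q_E = (219 - q_N)/2.
Nimbus substitutes q_E(q_N) into its own profit: π_N = q_N(328 - q_N - (219 - q_N)/2) - 57q_N = (437/2 - (1/2)q_N)q_N - 57q_N.
Leader FOC: 323/2 - q_N = 0, so q_N = 323/2.
Then q_E = (219 - 323/2)/2 = 115/4.
Price P = 328 - 761/4 = 551/4.
Echo's profit: (551/4 - 109)·(115/4) = 826.5625.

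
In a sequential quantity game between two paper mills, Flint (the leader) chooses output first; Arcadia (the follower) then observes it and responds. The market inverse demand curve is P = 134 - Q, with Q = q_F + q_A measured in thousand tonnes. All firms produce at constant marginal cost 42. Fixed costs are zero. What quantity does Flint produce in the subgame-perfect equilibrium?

Solve by backward induction. Given q_F, the follower Arcadia maximises π_A = (134 - q_F - q_A)q_A - 42q_A.
Setting the follower's marginal profit to zero, 92 - q_F - 2q_A = 0, i.e. q_A = (92 - q_F)/2.
Flint substitutes q_A(q_F) into its own profit: π_F = q_F(134 - q_F - (92 - q_F)/2) - 42q_F = (88 - (1/2)q_F)q_F - 42q_F.
The leader's first-order condition 46 - q_F = 0 yields q_F = 46.
Then q_A = (92 - 46)/2 = 23.

46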